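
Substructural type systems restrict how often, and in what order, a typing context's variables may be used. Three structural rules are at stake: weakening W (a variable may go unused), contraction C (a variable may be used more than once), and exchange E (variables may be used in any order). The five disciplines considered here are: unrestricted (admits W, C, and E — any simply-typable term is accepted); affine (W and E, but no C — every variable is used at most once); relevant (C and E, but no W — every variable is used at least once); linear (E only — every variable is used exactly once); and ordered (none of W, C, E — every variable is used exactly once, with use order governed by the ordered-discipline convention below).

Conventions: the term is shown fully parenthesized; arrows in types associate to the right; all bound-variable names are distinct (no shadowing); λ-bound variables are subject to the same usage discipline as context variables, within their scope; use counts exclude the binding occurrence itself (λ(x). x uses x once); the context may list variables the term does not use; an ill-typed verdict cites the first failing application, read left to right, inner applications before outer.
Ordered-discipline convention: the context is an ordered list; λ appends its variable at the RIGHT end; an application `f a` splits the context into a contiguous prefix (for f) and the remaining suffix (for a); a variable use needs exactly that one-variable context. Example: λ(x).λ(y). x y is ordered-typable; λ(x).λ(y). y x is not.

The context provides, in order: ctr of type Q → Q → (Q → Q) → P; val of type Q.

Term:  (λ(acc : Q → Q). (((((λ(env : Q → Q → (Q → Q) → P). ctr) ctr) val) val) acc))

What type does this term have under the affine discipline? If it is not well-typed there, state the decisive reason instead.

not well-typed under affine — needs contraction — ctr ×2, val ×2
variable uses: ctr ×2, val ×2, acc (λ-bound) ×1, env (λ-bound) ×0
use order (left to right): ctr, ctr, val, val, acc
typing: the term checks, with type (Q → Q) → P
across the five disciplines: ordered ✗ · linear ✗ · affine ✗ · relevant ✗ · unrestricted ✓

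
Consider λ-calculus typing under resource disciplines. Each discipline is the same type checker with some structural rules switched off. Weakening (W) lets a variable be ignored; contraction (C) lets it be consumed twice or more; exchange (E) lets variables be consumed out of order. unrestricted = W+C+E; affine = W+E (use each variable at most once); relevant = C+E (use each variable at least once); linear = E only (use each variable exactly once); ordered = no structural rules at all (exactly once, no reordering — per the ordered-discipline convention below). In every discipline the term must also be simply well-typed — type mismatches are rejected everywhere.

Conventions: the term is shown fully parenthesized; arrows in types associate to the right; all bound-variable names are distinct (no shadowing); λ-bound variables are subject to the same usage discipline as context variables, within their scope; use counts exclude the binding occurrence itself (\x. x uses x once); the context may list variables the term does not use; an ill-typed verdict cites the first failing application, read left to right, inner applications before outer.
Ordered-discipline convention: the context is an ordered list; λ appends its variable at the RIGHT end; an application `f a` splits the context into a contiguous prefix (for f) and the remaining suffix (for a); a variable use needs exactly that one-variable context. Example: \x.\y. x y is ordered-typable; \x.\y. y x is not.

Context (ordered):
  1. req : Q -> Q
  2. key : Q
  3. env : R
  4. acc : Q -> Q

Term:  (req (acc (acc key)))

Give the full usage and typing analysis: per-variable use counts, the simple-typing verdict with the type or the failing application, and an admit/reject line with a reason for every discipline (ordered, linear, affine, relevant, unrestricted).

use counts: req=1, key=1, env=0, acc=2
order of uses: req, acc, acc, key
typing: well-typed at Q
ordered ✗ (needs contraction — acc ×2; needs weakening: env unused)
linear ✗ (needs contraction — acc ×2; needs weakening: env unused)
affine ✗ (needs contraction — acc ×2)
relevant ✗ (needs weakening: env unused)
unrestricted ✓ (well-typed at Q; no restrictions here)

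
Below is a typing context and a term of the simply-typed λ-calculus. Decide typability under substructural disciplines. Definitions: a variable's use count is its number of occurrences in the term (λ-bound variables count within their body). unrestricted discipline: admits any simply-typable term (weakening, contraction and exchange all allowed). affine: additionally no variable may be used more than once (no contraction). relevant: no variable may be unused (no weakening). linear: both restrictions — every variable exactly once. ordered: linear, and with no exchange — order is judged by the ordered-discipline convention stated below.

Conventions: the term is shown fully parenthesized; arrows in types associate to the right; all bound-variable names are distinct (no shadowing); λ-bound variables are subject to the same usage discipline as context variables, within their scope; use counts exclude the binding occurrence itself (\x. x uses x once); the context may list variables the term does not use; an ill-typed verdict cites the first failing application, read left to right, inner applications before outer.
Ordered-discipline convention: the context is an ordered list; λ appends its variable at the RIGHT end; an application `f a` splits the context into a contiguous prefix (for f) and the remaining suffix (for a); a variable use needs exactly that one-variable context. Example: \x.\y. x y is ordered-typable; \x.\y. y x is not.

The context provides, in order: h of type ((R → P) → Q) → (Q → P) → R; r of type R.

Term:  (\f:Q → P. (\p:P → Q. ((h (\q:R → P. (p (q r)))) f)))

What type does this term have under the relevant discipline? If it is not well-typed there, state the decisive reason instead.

term : (Q → P) → (P → Q) → R
use counts: h: 1, r: 1, f [bound]: 1, p [bound]: 1, q [bound]: 1
use order (left to right): h, p, q, r, f
typing: the term checks, with type (Q → P) → (P → Q) → R
summary: ordered ✗, linear ✓, affine ✓, relevant ✓, unrestricted ✓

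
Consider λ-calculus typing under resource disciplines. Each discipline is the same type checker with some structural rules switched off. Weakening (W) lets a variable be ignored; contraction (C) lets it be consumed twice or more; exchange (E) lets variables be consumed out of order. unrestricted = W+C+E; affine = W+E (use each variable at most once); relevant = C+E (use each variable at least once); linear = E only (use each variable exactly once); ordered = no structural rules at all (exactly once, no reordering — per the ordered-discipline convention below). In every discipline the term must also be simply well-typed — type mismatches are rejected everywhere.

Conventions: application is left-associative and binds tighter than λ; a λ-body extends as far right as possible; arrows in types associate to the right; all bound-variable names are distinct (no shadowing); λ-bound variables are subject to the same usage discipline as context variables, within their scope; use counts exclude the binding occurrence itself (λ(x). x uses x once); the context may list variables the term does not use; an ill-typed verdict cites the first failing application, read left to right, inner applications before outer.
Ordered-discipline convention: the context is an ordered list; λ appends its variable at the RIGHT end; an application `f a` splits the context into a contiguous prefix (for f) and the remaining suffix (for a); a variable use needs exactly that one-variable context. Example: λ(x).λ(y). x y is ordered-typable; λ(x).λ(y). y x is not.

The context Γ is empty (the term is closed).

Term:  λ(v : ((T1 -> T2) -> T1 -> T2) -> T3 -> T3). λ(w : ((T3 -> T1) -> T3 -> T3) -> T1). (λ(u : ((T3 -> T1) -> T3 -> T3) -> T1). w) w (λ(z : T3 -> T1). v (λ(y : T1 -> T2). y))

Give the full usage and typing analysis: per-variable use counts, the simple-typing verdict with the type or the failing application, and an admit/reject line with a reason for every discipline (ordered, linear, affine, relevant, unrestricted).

usage: v (λ-bound) ×1; w (λ-bound) ×2; u (λ-bound) ×0; z (λ-bound) ×0; y (λ-bound) ×1
left-to-right use order: w, w, v, y
typing: well-typed at (((T1 -> T2) -> T1 -> T2) -> T3 -> T3) -> (((T3 -> T1) -> T3 -> T3) -> T1) -> T1
ordered: ✗, repeated use of w ×2; u, z never used (weakening)
linear: ✗, repeated use of w ×2; u, z never used (weakening)
affine: ✗, repeated use of w ×2
relevant: ✗, u, z never used (weakening)
unrestricted: ✓, type-checks ((((T1 -> T2) -> T1 -> T2) -> T3 -> T3) -> (((T3 -> T1) -> T3 -> T3) -> T1) -> T1) and nothing is barred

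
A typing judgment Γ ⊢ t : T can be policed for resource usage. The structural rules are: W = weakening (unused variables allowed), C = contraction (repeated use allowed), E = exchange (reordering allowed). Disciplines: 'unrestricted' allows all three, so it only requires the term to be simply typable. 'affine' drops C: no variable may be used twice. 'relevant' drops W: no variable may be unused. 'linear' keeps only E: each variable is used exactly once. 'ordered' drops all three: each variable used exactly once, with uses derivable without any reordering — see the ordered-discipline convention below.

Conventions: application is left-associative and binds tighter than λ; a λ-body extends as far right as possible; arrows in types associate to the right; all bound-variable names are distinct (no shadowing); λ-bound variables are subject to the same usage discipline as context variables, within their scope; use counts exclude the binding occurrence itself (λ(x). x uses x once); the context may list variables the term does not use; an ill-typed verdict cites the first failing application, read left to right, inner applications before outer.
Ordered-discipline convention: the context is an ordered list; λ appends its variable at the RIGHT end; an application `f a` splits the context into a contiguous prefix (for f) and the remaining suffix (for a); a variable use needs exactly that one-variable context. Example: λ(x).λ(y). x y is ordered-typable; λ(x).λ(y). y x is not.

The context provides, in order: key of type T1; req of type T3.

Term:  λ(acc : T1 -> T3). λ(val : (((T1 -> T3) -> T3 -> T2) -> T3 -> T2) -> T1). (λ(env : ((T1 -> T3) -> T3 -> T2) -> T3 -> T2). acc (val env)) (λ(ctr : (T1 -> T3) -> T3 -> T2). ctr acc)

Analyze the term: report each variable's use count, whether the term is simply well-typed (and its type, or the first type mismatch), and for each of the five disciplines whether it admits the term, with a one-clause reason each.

variable uses: key ×0, req ×0, acc (bound) ×2, val (bound) ×1, env (bound) ×1, ctr (bound) ×1
left-to-right use order: acc, val, env, ctr, acc
typing: the term checks, with type (T1 -> T3) -> ((((T1 -> T3) -> T3 -> T2) -> T3 -> T2) -> T1) -> T3
ordered: ✗ — repeated use of acc ×2; needs weakening: key, req unused
linear: ✗ — repeated use of acc ×2; needs weakening: key, req unused
affine: ✗ — repeated use of acc ×2
relevant: ✗ — needs weakening: key, req unused
unrestricted: ✓ — simply typable at (T1 -> T3) -> ((((T1 -> T3) -> T3 -> T2) -> T3 -> T2) -> T1) -> T3; W, C, E all held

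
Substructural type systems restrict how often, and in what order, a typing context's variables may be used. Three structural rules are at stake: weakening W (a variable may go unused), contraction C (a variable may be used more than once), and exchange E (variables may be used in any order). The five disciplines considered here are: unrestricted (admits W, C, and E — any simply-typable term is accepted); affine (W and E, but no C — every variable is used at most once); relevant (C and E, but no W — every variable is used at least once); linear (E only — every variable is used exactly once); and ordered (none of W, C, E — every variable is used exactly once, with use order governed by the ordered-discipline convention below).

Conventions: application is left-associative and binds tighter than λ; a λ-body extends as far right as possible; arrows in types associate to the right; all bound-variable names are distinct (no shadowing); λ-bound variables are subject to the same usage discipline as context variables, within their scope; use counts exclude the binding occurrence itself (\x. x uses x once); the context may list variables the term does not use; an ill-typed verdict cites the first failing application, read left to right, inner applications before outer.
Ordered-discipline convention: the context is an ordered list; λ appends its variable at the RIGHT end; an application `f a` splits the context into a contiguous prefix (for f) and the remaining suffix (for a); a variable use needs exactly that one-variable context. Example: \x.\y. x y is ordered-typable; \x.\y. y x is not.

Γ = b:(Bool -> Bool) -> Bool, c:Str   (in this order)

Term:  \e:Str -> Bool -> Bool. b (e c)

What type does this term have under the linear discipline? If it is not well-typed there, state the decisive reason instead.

term : (Str -> Bool -> Bool) -> Bool
variable uses: b=1; c=1; e (bound)=1
uses in reading order: b, e, c
typing: ✓ — (Str -> Bool -> Bool) -> Bool
across the five disciplines: ordered ✗; linear ✓; affine ✓; relevant ✓; unrestricted ✓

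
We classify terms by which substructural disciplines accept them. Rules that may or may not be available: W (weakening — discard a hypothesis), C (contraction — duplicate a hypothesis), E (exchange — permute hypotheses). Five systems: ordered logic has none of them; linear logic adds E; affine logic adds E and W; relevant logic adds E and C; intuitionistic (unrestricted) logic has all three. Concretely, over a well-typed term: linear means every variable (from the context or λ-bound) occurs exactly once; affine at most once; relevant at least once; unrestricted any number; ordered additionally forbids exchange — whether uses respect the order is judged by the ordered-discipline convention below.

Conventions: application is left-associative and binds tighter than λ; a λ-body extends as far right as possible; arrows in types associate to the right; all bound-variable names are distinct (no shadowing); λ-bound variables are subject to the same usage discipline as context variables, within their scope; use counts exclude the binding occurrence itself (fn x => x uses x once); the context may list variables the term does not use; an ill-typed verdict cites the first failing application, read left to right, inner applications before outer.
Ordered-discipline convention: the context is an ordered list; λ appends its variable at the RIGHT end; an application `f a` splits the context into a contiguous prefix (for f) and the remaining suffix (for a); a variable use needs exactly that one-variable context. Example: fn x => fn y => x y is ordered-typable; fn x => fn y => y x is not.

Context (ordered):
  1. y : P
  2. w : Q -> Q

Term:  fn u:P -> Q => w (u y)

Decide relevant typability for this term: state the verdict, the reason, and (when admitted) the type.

yes — at least one use each (y, w, u); term : (P -> Q) -> Q
use counts: y: 1; w: 1; u (λ-bound): 1
order of uses: w, u, y
typing: the term checks, with type (P -> Q) -> Q
per-discipline verdicts: ordered ✗ | linear ✓ | affine ✓ | relevant ✓ | unrestricted ✓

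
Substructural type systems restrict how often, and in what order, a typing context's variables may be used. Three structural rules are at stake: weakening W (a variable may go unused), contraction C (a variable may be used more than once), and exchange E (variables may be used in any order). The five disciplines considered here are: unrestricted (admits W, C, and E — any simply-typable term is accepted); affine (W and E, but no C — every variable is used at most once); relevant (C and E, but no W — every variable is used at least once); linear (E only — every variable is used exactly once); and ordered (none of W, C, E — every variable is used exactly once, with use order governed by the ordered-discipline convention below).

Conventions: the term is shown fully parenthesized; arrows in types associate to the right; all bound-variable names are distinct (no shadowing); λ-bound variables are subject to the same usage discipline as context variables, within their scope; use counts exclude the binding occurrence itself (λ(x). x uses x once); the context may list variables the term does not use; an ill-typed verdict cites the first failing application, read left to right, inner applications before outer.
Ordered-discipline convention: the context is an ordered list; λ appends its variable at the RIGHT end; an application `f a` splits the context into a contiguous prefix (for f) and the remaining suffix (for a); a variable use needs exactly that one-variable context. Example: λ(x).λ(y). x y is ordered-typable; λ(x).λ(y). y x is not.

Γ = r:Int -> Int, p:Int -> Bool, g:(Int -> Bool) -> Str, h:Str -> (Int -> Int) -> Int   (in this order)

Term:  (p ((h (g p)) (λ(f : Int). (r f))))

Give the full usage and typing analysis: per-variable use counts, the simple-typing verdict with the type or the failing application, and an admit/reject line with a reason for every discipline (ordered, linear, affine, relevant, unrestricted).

counts: r: 1; p: 2; g: 1; h: 1; f [bound]: 1
order of uses: p, h, g, p, r, f
typing: well-typed at Bool
ordered ✗ (repeated use of p ×2)
linear ✗ (repeated use of p ×2)
affine ✗ (repeated use of p ×2)
relevant ✓ (at least one use each (r, p, g, h, f))
unrestricted ✓ (well-typed at Bool; no restrictions here)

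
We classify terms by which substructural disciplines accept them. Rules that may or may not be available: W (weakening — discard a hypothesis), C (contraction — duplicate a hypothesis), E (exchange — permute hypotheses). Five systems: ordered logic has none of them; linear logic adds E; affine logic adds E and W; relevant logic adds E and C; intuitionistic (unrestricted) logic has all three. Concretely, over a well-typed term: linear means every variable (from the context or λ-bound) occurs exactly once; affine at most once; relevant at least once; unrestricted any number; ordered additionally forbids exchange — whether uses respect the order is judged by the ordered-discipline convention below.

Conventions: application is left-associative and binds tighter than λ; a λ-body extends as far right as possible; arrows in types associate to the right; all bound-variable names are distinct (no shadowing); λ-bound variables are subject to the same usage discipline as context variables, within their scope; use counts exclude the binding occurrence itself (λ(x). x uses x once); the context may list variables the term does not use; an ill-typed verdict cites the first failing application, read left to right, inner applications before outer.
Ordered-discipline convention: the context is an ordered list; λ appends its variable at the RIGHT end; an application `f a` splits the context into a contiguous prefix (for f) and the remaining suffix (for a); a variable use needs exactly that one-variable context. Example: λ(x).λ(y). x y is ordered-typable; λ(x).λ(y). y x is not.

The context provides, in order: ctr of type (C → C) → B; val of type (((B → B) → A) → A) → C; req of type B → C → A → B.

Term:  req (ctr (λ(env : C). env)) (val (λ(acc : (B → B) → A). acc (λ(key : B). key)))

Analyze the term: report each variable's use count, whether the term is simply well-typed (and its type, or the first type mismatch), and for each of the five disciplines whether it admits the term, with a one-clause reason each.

counts: ctr: 1×, val: 1×, req: 1×, env (λ-bound): 1×, acc (λ-bound): 1×, key (λ-bound): 1×
uses in reading order: req, ctr, env, val, acc, key
typing: well-typed — term : A → B
ordered: ✗, needs exchange: uses follow req, ctr, env, val, acc, key
linear: ✓, single use per variable (ctr, val, req, env, acc, key)
affine: ✓, at most one use each (ctr, val, req, env, acc, key)
relevant: ✓, ctr, val, req, env, acc, key: all used, weakening unneeded
unrestricted: ✓, well-typed at A → B; no restrictions here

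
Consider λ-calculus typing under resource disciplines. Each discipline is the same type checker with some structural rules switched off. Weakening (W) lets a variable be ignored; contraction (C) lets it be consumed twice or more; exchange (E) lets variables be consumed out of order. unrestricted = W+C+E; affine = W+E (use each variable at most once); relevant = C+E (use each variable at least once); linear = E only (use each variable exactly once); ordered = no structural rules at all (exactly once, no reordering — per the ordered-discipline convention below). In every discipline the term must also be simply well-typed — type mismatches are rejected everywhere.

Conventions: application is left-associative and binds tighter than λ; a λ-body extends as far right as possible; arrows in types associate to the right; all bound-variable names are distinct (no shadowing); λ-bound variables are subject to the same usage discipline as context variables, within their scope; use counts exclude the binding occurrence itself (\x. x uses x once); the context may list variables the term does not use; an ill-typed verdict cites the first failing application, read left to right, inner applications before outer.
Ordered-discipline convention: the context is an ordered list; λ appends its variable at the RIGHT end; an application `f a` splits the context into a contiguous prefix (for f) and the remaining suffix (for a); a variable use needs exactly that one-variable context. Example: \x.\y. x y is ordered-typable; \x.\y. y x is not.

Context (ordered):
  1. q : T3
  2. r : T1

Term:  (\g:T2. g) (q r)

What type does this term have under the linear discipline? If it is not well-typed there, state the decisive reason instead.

not well-typed under linear — a type mismatch blocks all five
usage: q=1; r=1; g [bound]=1
uses in reading order: g, q, r
typing: ill-typed: applying a non-function (T3)
across the five disciplines: ordered ✗; linear ✗; affine ✗; relevant ✗; unrestricted ✗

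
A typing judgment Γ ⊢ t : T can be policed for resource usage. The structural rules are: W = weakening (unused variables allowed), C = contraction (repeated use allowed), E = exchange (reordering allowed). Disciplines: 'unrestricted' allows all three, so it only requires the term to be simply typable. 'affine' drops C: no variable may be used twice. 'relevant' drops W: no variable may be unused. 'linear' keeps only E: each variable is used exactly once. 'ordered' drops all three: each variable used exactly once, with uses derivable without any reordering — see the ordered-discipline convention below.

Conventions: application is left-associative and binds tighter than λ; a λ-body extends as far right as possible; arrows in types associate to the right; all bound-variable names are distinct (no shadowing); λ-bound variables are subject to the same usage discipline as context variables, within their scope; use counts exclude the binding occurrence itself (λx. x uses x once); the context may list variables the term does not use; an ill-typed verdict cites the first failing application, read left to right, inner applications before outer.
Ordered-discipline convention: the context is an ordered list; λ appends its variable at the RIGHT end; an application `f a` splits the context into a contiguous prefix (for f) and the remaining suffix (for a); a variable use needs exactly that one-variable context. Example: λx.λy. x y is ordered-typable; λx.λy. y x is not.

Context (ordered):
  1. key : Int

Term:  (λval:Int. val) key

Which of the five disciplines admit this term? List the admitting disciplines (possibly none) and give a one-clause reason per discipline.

accepted by: ordered, linear, affine, relevant, unrestricted
usage: key ×1, val (bound) ×1
left-to-right use order: val, key
typing: ✓ — Int
ordered: ✓ — single-use (key, val), ordered derivation ok
linear: ✓ — single use per variable (key, val)
affine: ✓ — at most one use each (key, val)
relevant: ✓ — every one of key, val appears
unrestricted: ✓ — well-typed at Int; no restrictions here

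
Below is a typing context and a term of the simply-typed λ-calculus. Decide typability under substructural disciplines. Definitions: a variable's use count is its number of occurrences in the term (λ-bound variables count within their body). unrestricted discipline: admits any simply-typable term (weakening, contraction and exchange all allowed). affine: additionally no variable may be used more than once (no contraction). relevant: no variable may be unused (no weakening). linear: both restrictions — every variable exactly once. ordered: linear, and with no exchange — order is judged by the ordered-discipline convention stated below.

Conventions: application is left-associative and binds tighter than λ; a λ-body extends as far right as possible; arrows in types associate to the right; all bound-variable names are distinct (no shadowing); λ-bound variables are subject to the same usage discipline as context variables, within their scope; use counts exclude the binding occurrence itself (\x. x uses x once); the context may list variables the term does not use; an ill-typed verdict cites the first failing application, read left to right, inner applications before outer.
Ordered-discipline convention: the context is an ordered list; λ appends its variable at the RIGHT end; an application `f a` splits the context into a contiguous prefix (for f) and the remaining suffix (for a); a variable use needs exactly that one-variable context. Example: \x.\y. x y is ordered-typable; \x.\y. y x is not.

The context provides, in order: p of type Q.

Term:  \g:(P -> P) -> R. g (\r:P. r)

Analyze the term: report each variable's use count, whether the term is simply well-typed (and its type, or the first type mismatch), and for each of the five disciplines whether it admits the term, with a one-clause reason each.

use counts: p ×0, g (λ-bound) ×1, r (λ-bound) ×1
uses in reading order: g, r
typing: well-typed at ((P -> P) -> R) -> R
ordered: ✗ — unused: p — weakening required
linear: ✗ — unused: p — weakening required
affine: ✓ — p, g, r: no repeats, contraction unneeded
relevant: ✗ — unused: p — weakening required
unrestricted: ✓ — typability at ((P -> P) -> R) -> R is all that's needed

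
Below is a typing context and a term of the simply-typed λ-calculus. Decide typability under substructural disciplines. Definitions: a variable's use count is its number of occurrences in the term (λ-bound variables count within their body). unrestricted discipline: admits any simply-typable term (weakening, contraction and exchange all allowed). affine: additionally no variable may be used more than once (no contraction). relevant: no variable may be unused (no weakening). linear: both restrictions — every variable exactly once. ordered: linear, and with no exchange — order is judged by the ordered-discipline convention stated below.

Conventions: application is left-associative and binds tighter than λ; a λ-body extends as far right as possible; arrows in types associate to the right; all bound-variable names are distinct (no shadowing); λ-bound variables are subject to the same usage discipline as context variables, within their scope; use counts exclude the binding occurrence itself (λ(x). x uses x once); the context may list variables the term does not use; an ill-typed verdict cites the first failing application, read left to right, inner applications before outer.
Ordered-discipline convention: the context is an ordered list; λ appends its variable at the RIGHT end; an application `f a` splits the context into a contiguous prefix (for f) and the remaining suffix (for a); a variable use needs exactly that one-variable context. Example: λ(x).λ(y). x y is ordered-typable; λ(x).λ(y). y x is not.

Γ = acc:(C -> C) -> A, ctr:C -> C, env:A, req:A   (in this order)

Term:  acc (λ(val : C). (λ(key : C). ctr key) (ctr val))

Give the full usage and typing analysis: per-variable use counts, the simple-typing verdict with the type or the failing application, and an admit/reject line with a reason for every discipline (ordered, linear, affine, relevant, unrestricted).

counts: acc: 1×, ctr: 2×, env: 0×, req: 0×, val (λ-bound): 1×, key (λ-bound): 1×
use order (left to right): acc, ctr, key, ctr, val
typing: well-typed at A
ordered: ✗, needs contraction — ctr ×2; env, req left unused
linear: ✗, needs contraction — ctr ×2; env, req left unused
affine: ✗, needs contraction — ctr ×2
relevant: ✗, env, req left unused
unrestricted: ✓, typability at A is all that's needed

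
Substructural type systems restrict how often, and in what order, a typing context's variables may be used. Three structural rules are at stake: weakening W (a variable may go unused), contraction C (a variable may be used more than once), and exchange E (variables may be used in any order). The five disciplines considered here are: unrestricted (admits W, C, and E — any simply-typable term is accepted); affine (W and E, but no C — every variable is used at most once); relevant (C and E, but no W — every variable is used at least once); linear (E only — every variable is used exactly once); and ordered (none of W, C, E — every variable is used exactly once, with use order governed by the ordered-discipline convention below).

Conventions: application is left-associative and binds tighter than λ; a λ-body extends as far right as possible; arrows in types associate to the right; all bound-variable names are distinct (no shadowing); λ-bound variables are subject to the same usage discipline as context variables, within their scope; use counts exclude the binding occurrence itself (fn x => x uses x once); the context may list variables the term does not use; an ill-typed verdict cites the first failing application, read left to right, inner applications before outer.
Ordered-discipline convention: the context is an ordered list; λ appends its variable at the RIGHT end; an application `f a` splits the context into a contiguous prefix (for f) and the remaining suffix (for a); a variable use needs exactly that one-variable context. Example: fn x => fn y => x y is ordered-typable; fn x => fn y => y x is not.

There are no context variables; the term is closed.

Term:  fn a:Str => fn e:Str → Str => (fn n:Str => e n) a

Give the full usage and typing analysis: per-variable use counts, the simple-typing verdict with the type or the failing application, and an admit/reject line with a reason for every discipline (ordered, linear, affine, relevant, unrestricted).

counts: a (λ-bound): 1, e (λ-bound): 1, n (λ-bound): 1
uses in reading order: e, n, a
typing: ✓ — Str → (Str → Str) → Str
ordered: ✗ — use order e, n, a needs exchange
linear: ✓ — exactly-once usage across a, e, n
affine: ✓ — none of a, e, n used more than once
relevant: ✓ — none of a, e, n goes unused
unrestricted: ✓ — simply typable at Str → (Str → Str) → Str; W, C, E all held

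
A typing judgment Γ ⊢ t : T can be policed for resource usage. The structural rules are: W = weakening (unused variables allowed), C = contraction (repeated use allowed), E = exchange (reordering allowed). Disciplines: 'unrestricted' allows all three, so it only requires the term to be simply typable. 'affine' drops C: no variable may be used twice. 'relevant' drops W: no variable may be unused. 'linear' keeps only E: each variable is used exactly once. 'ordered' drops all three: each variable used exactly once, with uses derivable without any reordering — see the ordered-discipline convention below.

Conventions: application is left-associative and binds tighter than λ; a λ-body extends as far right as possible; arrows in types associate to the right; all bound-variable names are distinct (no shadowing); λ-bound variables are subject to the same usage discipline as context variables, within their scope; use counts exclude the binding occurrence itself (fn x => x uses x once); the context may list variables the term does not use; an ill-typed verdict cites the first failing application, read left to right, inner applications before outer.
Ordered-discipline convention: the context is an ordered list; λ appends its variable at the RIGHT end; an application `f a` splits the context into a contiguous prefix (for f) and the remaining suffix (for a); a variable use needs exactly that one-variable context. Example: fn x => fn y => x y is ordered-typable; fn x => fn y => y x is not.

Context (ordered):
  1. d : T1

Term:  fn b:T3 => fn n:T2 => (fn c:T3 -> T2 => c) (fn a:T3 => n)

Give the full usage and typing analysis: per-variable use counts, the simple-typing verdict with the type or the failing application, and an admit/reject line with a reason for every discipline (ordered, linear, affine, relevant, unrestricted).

counts: d ×0; b (bound) ×0; n (bound) ×1; c (bound) ×1; a (bound) ×0
use order (left to right): c, n
typing: ✓ — T3 -> T2 -> T3 -> T2
ordered: ✗ — d, b, a left unused
linear: ✗ — d, b, a left unused
affine: ✓ — none of d, b, n, c, a used more than once
relevant: ✗ — d, b, a left unused
unrestricted: ✓ — typability at T3 -> T2 -> T3 -> T2 is all that's needed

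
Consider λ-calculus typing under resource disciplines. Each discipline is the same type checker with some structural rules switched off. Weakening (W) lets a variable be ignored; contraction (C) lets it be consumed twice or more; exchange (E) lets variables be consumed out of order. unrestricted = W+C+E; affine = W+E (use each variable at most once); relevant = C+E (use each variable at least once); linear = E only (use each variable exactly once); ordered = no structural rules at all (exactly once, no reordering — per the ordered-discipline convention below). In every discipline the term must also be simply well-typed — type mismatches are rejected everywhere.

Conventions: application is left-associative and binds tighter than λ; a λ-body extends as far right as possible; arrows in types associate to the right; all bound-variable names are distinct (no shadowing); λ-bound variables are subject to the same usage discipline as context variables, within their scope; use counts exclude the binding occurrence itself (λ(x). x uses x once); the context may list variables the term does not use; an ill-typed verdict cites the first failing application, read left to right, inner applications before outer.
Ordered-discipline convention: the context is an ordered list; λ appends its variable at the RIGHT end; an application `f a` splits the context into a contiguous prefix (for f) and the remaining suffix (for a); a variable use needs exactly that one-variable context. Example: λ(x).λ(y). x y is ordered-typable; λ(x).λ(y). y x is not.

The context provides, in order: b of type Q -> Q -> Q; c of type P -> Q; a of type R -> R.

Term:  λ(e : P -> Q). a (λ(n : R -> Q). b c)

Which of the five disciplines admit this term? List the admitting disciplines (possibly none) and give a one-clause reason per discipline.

accepted by: none
counts: b: 1×, c: 1×, a: 1×, e (bound): 0×, n (bound): 0×
use order (left to right): a, b, c
typing: ill-typed: a function awaiting Q gets P -> Q
ordered ✗ (not simply typable)
linear ✗ (fails simple typing)
affine ✗ (a type mismatch blocks all five)
relevant ✗ (the type mismatch rejects it)
unrestricted ✗ (not simply typable)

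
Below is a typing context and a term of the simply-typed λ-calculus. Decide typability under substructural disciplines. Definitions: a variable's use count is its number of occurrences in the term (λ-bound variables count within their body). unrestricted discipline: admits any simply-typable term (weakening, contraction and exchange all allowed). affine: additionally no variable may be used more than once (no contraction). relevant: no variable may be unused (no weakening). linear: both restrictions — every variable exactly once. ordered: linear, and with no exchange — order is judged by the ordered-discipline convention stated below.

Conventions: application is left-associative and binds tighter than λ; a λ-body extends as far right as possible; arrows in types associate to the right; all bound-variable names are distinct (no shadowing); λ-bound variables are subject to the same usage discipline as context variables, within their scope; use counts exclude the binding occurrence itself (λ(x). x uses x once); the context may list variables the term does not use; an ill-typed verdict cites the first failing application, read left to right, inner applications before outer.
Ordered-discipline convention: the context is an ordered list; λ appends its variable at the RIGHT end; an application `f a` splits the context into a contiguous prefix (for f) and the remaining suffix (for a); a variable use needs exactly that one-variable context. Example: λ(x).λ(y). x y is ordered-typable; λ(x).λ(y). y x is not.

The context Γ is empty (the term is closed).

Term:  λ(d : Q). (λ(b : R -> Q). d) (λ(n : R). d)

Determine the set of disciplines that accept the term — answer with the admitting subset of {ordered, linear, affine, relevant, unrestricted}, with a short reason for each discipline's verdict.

admitting disciplines: unrestricted
counts: d [bound]=2, b [bound]=0, n [bound]=0
uses in reading order: d, d
typing: the term checks, with type Q -> Q
ordered: ✗ — repeated use of d ×2; unused: b, n — weakening required
linear: ✗ — repeated use of d ×2; unused: b, n — weakening required
affine: ✗ — repeated use of d ×2
relevant: ✗ — unused: b, n — weakening required
unrestricted: ✓ — type-checks (Q -> Q) and nothing is barred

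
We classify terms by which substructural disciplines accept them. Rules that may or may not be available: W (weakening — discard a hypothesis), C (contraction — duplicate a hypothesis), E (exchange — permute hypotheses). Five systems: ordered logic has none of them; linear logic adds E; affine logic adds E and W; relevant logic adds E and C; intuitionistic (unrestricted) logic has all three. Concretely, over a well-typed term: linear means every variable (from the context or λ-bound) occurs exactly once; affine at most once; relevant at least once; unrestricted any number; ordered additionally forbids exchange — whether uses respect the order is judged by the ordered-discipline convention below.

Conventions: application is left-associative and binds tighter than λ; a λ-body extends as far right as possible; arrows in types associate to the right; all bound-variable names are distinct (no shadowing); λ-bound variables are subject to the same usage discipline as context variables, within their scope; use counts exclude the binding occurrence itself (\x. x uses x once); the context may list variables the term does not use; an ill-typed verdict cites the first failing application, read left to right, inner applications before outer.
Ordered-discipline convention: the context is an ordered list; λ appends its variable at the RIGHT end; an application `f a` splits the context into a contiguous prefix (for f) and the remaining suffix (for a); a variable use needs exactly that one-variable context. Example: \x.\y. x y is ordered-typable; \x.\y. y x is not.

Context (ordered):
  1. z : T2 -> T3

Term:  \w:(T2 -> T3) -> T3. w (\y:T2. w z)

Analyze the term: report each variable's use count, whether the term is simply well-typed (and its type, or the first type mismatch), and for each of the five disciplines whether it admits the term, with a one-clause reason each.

counts: z: 1×; w (λ-bound): 2×; y (λ-bound): 0×
use order (left to right): w, w, z
typing: ✓ — ((T2 -> T3) -> T3) -> T3
ordered: ✗ — uses contraction: w ×2; unused: y — weakening required
linear: ✗ — uses contraction: w ×2; unused: y — weakening required
affine: ✗ — uses contraction: w ×2
relevant: ✗ — unused: y — weakening required
unrestricted: ✓ — well-typed at ((T2 -> T3) -> T3) -> T3; no restrictions here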